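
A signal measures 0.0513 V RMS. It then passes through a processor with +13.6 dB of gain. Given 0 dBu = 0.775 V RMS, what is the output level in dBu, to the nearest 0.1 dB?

Input level: 20·log₁₀(0.0513/0.775) = -23.58 dBu.
Output: -23.58 + 13.6 = -10.0 dBu.

-10.0 dBu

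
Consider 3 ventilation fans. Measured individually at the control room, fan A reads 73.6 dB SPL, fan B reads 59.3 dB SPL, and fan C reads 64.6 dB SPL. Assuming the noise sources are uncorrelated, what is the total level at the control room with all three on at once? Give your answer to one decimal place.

74.3 dB SPL

Uncorrelated sources add in intensity (power), not in dB.
L_total = 10·log₁₀(10^(73.6/10) + 10^(59.3/10) + 10^(64.6/10)) = 10·log₁₀(26640000) = 74.3 dB SPL.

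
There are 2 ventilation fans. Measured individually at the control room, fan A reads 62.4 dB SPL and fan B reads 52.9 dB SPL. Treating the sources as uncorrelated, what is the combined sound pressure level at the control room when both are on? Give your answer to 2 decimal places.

62.86 dB SPL

Incoherent sources sum as intensities:
L_total = 10·log₁₀(10^(62.4/10) + 10^(52.9/10)) = 10·log₁₀(1933000) = 62.86 dB SPL.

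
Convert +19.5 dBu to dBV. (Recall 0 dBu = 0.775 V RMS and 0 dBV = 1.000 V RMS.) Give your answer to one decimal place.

+17.3 dBV

The offset between the scales is 20·log₁₀(0.775/1.000) = −2.214 dB.
So dBV = +19.5 − 2.214 = +17.3 dBV.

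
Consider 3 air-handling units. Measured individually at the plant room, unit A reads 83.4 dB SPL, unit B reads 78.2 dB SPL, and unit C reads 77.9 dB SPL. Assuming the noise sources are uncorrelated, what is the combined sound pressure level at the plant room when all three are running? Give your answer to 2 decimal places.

Incoherent sources sum as intensities:
L_total = 10·log₁₀(10^(83.4/10) + 10^(78.2/10) + 10^(77.9/10)) = 10·log₁₀(346500000) = 85.40 dB SPL.

85.40 dB SPL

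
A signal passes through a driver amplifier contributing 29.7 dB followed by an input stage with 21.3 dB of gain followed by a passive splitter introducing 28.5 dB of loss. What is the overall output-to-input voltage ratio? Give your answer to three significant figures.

13.3

Net gain = 29.7 + 21.3 + (−28.5) = 22.5 dB.
Voltage ratio = 10^(22.5/20) = 13.3.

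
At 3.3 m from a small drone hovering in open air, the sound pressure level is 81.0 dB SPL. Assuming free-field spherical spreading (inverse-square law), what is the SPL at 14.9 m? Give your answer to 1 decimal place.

For a point source in a free field, ΔL = −20·log₁₀(d₂/d₁).
ΔL = −20·log₁₀(14.9/3.3) = -13.09 dB, so L₂ = 81.0 + (-13.09) = 67.9 dB SPL.

67.9 dB SPL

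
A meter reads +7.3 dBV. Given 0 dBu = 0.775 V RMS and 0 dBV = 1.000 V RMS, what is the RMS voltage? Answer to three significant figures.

V = 1.000 V × 10^(+7.3/20).
= 1.000 × 2.317 = 2.32 V.

2.32 V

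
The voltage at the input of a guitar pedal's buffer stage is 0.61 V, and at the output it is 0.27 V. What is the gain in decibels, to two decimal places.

-7.08 dB

For a voltage ratio, dB = 20·log₁₀(V₂/V₁).
20·log₁₀(0.27/0.61) = 20·log₁₀(0.4426) = -7.08 dB.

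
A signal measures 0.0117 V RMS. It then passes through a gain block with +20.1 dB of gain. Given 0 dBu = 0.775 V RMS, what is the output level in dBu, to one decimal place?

Input level: 20·log₁₀(0.0117/0.775) = -36.42 dBu.
Output: -36.42 + 20.1 = -16.3 dBu.

-16.3 dBu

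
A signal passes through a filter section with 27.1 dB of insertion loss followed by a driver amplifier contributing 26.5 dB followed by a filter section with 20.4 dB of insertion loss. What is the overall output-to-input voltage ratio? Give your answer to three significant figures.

Net gain = (−27.1) + 26.5 + (−20.4) = -21.0 dB.
Voltage ratio = 10^(-21.0/20) = 0.0891.

0.0891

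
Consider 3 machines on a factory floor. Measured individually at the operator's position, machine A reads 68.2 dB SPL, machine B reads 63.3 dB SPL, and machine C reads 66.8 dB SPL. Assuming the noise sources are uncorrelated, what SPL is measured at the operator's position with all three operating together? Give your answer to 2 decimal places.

71.31 dB SPL

Incoherent sources sum as intensities:
L_total = 10·log₁₀(10^(68.2/10) + 10^(63.3/10) + 10^(66.8/10)) = 10·log₁₀(13530000) = 71.31 dB SPL.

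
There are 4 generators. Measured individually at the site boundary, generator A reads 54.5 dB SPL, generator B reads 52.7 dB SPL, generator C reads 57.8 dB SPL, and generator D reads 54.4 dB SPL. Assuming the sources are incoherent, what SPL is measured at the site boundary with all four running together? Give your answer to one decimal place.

Add the sources as powers (linear), then convert back to dB:
L_total = 10·log₁₀(10^(54.5/10) + 10^(52.7/10) + 10^(57.8/10) + 10^(54.4/10)) = 10·log₁₀(1346000) = 61.3 dB SPL.

61.3 dB SPL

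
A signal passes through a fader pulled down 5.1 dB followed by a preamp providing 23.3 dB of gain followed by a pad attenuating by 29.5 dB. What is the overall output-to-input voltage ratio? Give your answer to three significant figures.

0.272

Net gain = (−5.1) + 23.3 + (−29.5) = -11.3 dB.
Voltage ratio = 10^(-11.3/20) = 0.272.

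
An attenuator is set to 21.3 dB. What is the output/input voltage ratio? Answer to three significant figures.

Voltage ratio = 10^(dB/20).
10^(-21.3/20) = 10^(-1.065) = 0.0861.

0.0861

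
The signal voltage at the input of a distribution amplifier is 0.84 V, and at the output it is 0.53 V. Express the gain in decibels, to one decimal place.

Voltage ratio → dB uses the 20·log₁₀ form:
20·log₁₀(0.53/0.84) = 20·log₁₀(0.6310) = -4.0 dB.

-4.0 dB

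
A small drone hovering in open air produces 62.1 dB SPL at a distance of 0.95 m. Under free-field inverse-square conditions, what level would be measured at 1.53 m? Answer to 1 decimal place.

58.0 dB SPL

Inverse-square spreading gives ΔL = −20·log₁₀(d₂/d₁).
ΔL = −20·log₁₀(1.53/0.95) = -4.14 dB, so L₂ = 62.1 + (-4.14) = 58.0 dB SPL.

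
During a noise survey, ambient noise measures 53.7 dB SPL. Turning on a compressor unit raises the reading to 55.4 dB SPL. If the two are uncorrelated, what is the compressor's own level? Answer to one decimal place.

Background correction is a power subtraction:
L_src = 10·log₁₀(10^(55.4/10) − 10^(53.7/10)) = 10·log₁₀(112300) = 50.5 dB SPL.

50.5 dB SPL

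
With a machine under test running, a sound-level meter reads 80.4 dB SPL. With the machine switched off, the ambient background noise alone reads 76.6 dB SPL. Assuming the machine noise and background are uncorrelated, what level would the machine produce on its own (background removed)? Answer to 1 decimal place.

78.1 dB SPL

Subtract intensities: L_src = 10·log₁₀(10^(L_total/10) − 10^(L_bg/10)).
L_src = 10·log₁₀(10^(80.4/10) − 10^(76.6/10)) = 10·log₁₀(63940000) = 78.1 dB SPL.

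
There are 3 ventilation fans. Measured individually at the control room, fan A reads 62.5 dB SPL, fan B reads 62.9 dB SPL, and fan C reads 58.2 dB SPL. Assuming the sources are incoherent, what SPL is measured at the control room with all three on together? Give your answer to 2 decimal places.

Add the sources as powers (linear), then convert back to dB:
L_total = 10·log₁₀(10^(62.5/10) + 10^(62.9/10) + 10^(58.2/10)) = 10·log₁₀(4389000) = 66.42 dB SPL.

66.42 dB SPL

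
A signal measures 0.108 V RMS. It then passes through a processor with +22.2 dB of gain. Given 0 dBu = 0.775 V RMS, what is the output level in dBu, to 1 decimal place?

Input level: 20·log₁₀(0.108/0.775) = -17.12 dBu.
Output: -17.12 + 22.2 = +5.1 dBu.

+5.1 dBu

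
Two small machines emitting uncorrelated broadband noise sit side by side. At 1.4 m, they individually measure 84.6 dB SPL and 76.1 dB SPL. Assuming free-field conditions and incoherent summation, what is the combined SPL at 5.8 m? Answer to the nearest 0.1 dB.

Combined at 1.4 m: 10·log₁₀(10^(84.6/10)+10^(76.1/10)) = 85.17 dB SPL.
Then apply −20·log₁₀(5.8/1.4) = -12.35 dB → 72.8 dB SPL.

72.8 dB SPL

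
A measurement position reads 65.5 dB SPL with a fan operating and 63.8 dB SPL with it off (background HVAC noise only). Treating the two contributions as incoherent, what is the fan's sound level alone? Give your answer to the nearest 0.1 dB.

60.6 dB SPL

Remove the background by subtracting linear intensities:
L_src = 10·log₁₀(10^(65.5/10) − 10^(63.8/10)) = 10·log₁₀(1149000) = 60.6 dB SPL.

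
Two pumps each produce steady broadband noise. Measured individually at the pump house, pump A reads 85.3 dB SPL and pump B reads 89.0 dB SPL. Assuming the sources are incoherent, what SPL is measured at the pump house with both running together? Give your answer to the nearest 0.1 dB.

Add the sources as powers (linear), then convert back to dB:
L_total = 10·log₁₀(10^(85.3/10) + 10^(89.0/10)) = 10·log₁₀(1133000000) = 90.5 dB SPL.

90.5 dB SPL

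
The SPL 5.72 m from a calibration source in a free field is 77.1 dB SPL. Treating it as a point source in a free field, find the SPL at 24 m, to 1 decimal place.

Free-field point source: level drops by 20·log₁₀ of the distance ratio.
ΔL = −20·log₁₀(24/5.72) = -12.46 dB, so L₂ = 77.1 + (-12.46) = 64.6 dB SPL.

64.6 dB SPL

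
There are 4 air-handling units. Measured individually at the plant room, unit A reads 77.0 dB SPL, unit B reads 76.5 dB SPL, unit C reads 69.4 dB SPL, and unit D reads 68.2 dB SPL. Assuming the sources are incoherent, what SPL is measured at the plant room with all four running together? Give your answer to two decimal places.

80.42 dB SPL

Add the sources as powers (linear), then convert back to dB:
L_total = 10·log₁₀(10^(77.0/10) + 10^(76.5/10) + 10^(69.4/10) + 10^(68.2/10)) = 10·log₁₀(110100000) = 80.42 dB SPL.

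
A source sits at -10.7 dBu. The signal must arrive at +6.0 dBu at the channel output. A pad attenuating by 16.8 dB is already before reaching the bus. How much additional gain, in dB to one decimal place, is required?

33.5 dB

The required make-up gain is the shortfall in the dB sum.
G = +6.0 − (-10.7) + 16.8 = 33.5 dB.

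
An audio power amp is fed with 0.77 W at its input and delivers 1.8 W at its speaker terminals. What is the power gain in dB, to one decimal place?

3.7 dB

Power is a power quantity, so gain = 10·log₁₀(P_out/P_in).
10·log₁₀(1.8/0.77) = 10·log₁₀(2.338) = 3.7 dB.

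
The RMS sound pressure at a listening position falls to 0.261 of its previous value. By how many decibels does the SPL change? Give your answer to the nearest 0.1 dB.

SPL change from a pressure ratio uses the 20·log₁₀ form:
20·log₁₀(0.261) = -11.7 dB.

-11.7 dB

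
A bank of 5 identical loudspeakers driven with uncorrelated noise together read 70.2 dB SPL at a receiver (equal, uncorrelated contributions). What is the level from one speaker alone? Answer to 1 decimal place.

63.2 dB SPL

5 equal incoherent sources add 10·log₁₀(5) = 6.99 dB over one source.
L_one = 70.2 − 6.99 = 63.2 dB SPL.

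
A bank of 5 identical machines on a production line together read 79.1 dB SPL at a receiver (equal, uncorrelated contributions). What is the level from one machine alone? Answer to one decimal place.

72.1 dB SPL

5 equal incoherent sources add 10·log₁₀(5) = 6.99 dB over one source.
L_one = 79.1 − 6.99 = 72.1 dB SPL.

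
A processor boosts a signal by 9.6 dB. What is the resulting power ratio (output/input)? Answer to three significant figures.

Power ratio = 10^(dB/10).
10^(9.6/10) = 10^(0.9600) = 9.12.

9.12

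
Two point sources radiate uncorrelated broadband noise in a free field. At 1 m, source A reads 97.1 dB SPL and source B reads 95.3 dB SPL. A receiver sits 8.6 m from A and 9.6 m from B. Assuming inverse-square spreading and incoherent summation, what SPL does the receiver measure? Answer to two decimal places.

At the listener: L_A = 97.1 − 20·log₁₀(8.6) = 78.410 dB; L_B = 95.3 − 20·log₁₀(9.6) = 75.655 dB.
Combined: 10·log₁₀(10^(78.410/10)+10^(75.655/10)) = 80.26 dB SPL.

80.26 dB SPL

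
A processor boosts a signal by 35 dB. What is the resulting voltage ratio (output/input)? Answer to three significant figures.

56.2

Voltage ratio = 10^(dB/20).
10^(35/20) = 10^(1.750) = 56.2.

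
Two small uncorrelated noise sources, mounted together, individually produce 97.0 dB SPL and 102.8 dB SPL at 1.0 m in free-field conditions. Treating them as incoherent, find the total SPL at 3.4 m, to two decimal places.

Combined at 1.0 m: 10·log₁₀(10^(97.0/10)+10^(102.8/10)) = 103.814 dB SPL.
Then apply −20·log₁₀(3.4/1.0) = -10.630 dB → 93.18 dB SPL.

93.18 dB SPL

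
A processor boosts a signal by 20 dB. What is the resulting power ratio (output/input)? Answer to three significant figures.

Power ratio = 10^(dB/10).
10^(20/10) = 10^(2.000) = 100.

100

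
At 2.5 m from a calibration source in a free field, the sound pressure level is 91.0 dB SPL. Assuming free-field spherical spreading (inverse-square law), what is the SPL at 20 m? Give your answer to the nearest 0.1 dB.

72.9 dB SPL

Inverse-square spreading gives ΔL = −20·log₁₀(d₂/d₁).
ΔL = −20·log₁₀(20/2.5) = -18.06 dB, so L₂ = 91.0 + (-18.06) = 72.9 dB SPL.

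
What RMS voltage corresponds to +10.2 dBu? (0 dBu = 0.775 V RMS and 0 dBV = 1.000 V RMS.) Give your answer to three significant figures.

2.51 V

V = 0.775 V × 10^(+10.2/20).
= 0.775 × 3.236 = 2.51 V.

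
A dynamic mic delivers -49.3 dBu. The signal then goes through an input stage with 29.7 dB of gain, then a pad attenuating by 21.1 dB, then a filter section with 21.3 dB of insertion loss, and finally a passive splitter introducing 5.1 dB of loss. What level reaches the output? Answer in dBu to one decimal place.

-67.1 dBu

Gain stages sum in dB:
-49.3 + 29.7 − 21.1 − 21.3 − 5.1 = -67.1 dBu.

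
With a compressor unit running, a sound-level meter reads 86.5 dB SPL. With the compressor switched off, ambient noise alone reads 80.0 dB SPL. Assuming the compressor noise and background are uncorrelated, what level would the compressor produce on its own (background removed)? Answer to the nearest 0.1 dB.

85.4 dB SPL

Background correction is a power subtraction:
L_src = 10·log₁₀(10^(86.5/10) − 10^(80.0/10)) = 10·log₁₀(346700000) = 85.4 dB SPL.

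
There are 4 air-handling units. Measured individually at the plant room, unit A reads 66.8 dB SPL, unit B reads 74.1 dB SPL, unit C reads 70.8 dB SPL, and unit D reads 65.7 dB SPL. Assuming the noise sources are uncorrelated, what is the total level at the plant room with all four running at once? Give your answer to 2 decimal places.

Incoherent sources sum as intensities:
L_total = 10·log₁₀(10^(66.8/10) + 10^(74.1/10) + 10^(70.8/10) + 10^(65.7/10)) = 10·log₁₀(46230000) = 76.65 dB SPL.

76.65 dB SPL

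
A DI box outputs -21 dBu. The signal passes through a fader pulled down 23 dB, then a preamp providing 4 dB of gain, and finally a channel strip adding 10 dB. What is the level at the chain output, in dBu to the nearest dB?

-30 dBu

In dB, series stages simply add:
-21 − 23 + 4 + 10 = -30 dBu.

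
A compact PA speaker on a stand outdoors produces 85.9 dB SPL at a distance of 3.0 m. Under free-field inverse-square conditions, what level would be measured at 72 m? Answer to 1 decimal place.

Free-field point source: level drops by 20·log₁₀ of the distance ratio.
ΔL = −20·log₁₀(72/3.0) = -27.60 dB, so L₂ = 85.9 + (-27.60) = 58.3 dB SPL.

58.3 dB SPL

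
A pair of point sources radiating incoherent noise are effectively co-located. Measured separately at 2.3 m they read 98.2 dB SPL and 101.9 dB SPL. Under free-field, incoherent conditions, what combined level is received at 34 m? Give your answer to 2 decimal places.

80.05 dB SPL

Combined at 2.3 m: 10·log₁₀(10^(98.2/10)+10^(101.9/10)) = 103.443 dB SPL.
Then apply −20·log₁₀(34/2.3) = -23.395 dB → 80.05 dB SPL.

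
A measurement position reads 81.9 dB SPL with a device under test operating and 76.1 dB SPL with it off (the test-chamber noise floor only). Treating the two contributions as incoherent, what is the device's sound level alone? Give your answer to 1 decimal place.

80.6 dB SPL

Remove the background by subtracting linear intensities:
L_src = 10·log₁₀(10^(81.9/10) − 10^(76.1/10)) = 10·log₁₀(114100000) = 80.6 dB SPL.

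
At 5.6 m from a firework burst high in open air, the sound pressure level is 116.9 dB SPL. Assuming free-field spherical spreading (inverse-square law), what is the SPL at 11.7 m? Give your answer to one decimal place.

For a point source in a free field, ΔL = −20·log₁₀(d₂/d₁).
ΔL = −20·log₁₀(11.7/5.6) = -6.40 dB, so L₂ = 116.9 + (-6.40) = 110.5 dB SPL.

110.5 dB SPL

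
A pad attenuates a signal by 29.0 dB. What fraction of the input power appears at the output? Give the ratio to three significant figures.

0.00126

Power ratio = 10^(dB/10).
10^(-29.0/10) = 10^(-2.900) = 0.00126.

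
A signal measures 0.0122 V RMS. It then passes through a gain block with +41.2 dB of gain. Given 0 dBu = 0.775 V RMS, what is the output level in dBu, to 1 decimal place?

+5.1 dBu

Input level: 20·log₁₀(0.0122/0.775) = -36.06 dBu.
Output: -36.06 + 41.2 = +5.1 dBu.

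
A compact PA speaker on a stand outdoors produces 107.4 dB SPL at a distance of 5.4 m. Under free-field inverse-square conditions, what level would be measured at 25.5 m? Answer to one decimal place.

Free-field point source: level drops by 20·log₁₀ of the distance ratio.
ΔL = −20·log₁₀(25.5/5.4) = -13.48 dB, so L₂ = 107.4 + (-13.48) = 93.9 dB SPL.

93.9 dB SPL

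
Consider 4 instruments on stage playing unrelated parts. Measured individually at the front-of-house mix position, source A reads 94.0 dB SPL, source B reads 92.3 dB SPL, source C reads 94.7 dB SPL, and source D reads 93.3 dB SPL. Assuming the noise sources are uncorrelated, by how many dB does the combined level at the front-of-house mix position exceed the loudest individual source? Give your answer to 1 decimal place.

Incoherent sources sum as intensities:
L_total = 10·log₁₀(10^(94.0/10) + 10^(92.3/10) + 10^(94.7/10) + 10^(93.3/10)) = 99.68 dB SPL.
Excess over the loudest (94.7 dB): 99.68 − 94.7 = 5.0 dB.

5.0 dB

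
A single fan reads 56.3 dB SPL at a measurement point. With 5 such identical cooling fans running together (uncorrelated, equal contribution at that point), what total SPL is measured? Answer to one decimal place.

63.3 dB SPL

5 equal incoherent sources raise the level by 10·log₁₀(5) = 6.99 dB.
L_total = 56.3 + 6.99 = 63.3 dB SPL.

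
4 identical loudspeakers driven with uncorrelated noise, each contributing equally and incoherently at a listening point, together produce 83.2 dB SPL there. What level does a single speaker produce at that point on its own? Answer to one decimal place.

77.2 dB SPL

4 equal incoherent sources add 10·log₁₀(4) = 6.02 dB over one source.
L_one = 83.2 − 6.02 = 77.2 dB SPL.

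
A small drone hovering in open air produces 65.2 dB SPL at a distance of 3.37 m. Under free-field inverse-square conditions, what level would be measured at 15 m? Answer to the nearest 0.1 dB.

52.2 dB SPL

Inverse-square spreading gives ΔL = −20·log₁₀(d₂/d₁).
ΔL = −20·log₁₀(15/3.37) = -12.97 dB, so L₂ = 65.2 + (-12.97) = 52.2 dB SPL.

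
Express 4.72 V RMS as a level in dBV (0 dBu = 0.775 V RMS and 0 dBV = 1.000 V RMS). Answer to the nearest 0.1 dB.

dBV = 20·log₁₀(V / 1.000 V).
20·log₁₀(4.72/1.000) = +13.5 dBV.

+13.5 dBV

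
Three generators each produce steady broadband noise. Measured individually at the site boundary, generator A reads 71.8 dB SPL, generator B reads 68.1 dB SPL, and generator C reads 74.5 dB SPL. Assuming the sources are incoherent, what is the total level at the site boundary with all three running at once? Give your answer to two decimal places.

Add the sources as powers (linear), then convert back to dB:
L_total = 10·log₁₀(10^(71.8/10) + 10^(68.1/10) + 10^(74.5/10)) = 10·log₁₀(49780000) = 76.97 dB SPL.

76.97 dB SPL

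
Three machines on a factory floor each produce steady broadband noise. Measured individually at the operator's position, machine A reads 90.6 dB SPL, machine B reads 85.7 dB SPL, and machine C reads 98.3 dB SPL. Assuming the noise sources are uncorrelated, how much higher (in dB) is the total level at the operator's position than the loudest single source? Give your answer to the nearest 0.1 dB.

Incoherent sources sum as intensities:
L_total = 10·log₁₀(10^(90.6/10) + 10^(85.7/10) + 10^(98.3/10)) = 99.18 dB SPL.
Excess over the loudest (98.3 dB): 99.18 − 98.3 = 0.9 dB.

0.9 dB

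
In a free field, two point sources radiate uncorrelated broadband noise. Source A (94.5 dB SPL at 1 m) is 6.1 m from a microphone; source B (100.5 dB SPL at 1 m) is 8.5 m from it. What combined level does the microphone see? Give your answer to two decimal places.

83.64 dB SPL

At the listener: L_A = 94.5 − 20·log₁₀(6.1) = 78.793 dB; L_B = 100.5 − 20·log₁₀(8.5) = 81.912 dB.
Combined: 10·log₁₀(10^(78.793/10)+10^(81.912/10)) = 83.64 dB SPL.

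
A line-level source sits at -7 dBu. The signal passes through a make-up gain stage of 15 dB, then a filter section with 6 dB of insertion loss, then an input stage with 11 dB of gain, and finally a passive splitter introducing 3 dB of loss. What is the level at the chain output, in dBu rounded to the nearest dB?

+10 dBu

In dB, series stages simply add:
-7 + 15 − 6 + 11 − 3 = +10 dBu.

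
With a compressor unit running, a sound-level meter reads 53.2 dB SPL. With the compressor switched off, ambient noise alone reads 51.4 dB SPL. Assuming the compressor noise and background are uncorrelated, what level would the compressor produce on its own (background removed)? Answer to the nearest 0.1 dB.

48.5 dB SPL

Subtract intensities: L_src = 10·log₁₀(10^(L_total/10) − 10^(L_bg/10)).
L_src = 10·log₁₀(10^(53.2/10) − 10^(51.4/10)) = 10·log₁₀(70890) = 48.5 dB SPL.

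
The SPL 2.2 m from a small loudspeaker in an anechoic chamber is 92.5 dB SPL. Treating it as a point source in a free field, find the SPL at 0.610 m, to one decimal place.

Free-field point source: level drops by 20·log₁₀ of the distance ratio.
ΔL = −20·log₁₀(0.610/2.2) = 11.14 dB, so L₂ = 92.5 + (11.14) = 103.6 dB SPL.

103.6 dB SPL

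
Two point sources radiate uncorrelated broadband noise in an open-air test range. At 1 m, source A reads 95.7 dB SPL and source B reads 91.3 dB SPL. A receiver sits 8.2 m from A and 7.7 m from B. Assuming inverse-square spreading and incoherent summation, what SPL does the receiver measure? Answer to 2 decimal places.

At the listener: L_A = 95.7 − 20·log₁₀(8.2) = 77.424 dB; L_B = 91.3 − 20·log₁₀(7.7) = 73.570 dB.
Combined: 10·log₁₀(10^(77.424/10)+10^(73.570/10)) = 78.92 dB SPL.

78.92 dB SPL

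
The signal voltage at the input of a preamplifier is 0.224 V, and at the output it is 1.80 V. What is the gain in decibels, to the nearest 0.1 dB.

18.1 dB

For a voltage ratio, dB = 20·log₁₀(V₂/V₁).
20·log₁₀(1.80/0.224) = 20·log₁₀(8.036) = 18.1 dB.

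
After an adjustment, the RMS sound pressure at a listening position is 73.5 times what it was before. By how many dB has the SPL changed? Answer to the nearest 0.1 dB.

37.3 dB

Sound pressure is an amplitude quantity: ΔL = 20·log₁₀(p₂/p₁).
20·log₁₀(73.5) = 37.3 dB.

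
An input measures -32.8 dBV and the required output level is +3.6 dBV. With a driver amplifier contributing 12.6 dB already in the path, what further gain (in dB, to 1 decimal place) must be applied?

The required make-up gain is the shortfall in the dB sum.
G = +3.6 − (-32.8) − 12.6 = 23.8 dB.

23.8 dB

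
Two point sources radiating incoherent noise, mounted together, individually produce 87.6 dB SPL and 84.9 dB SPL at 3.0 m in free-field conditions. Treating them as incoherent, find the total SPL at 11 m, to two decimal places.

78.18 dB SPL

Combined at 3.0 m: 10·log₁₀(10^(87.6/10)+10^(84.9/10)) = 89.467 dB SPL.
Then apply −20·log₁₀(11/3.0) = -11.285 dB → 78.18 dB SPL.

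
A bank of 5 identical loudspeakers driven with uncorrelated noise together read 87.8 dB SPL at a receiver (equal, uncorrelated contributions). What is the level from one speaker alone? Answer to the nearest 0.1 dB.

5 equal incoherent sources add 10·log₁₀(5) = 6.99 dB over one source.
L_one = 87.8 − 6.99 = 80.8 dB SPL.

80.8 dB SPL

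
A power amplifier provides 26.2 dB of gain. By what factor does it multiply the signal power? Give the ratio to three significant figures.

417

Power ratio = 10^(dB/10).
10^(26.2/10) = 10^(2.620) = 417.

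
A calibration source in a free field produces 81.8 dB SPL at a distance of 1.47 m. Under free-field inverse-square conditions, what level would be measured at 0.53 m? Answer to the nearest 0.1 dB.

90.7 dB SPL

For a point source in a free field, ΔL = −20·log₁₀(d₂/d₁).
ΔL = −20·log₁₀(0.53/1.47) = 8.86 dB, so L₂ = 81.8 + (8.86) = 90.7 dB SPL.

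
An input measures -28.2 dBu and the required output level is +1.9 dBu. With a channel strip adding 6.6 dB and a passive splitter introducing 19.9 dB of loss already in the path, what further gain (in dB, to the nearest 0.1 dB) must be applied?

The required make-up gain is the shortfall in the dB sum.
G = +1.9 − (-28.2) − 6.6 + 19.9 = 43.4 dB.

43.4 dB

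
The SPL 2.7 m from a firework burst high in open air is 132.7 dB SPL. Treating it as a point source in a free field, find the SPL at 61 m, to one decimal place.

For a point source in a free field, ΔL = −20·log₁₀(d₂/d₁).
ΔL = −20·log₁₀(61/2.7) = -27.08 dB, so L₂ = 132.7 + (-27.08) = 105.6 dB SPL.

105.6 dB SPL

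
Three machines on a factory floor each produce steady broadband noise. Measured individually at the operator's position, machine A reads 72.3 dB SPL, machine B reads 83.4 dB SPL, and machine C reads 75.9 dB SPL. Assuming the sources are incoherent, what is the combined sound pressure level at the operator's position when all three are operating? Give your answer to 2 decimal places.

Add the sources as powers (linear), then convert back to dB:
L_total = 10·log₁₀(10^(72.3/10) + 10^(83.4/10) + 10^(75.9/10)) = 10·log₁₀(274700000) = 84.39 dB SPL.

84.39 dB SPL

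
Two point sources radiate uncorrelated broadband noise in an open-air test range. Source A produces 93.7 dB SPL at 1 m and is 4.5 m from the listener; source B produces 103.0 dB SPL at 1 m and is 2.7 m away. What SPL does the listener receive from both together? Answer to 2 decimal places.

94.55 dB SPL

At the listener: L_A = 93.7 − 20·log₁₀(4.5) = 80.636 dB; L_B = 103.0 − 20·log₁₀(2.7) = 94.373 dB.
Combined: 10·log₁₀(10^(80.636/10)+10^(94.373/10)) = 94.55 dB SPL.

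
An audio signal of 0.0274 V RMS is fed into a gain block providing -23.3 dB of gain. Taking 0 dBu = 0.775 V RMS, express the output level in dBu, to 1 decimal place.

-52.3 dBu

Input level: 20·log₁₀(0.0274/0.775) = -29.03 dBu.
Output: -29.03 − 23.3 = -52.3 dBu.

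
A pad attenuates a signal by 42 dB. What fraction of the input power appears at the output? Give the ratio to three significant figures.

0.0000631

Power ratio = 10^(dB/10).
10^(-42/10) = 10^(-4.200) = 0.0000631.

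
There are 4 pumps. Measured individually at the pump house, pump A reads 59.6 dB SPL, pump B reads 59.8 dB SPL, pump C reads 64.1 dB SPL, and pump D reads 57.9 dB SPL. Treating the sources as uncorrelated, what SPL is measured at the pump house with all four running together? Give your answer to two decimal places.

Uncorrelated sources add in intensity (power), not in dB.
L_total = 10·log₁₀(10^(59.6/10) + 10^(59.8/10) + 10^(64.1/10) + 10^(57.9/10)) = 10·log₁₀(5054000) = 67.04 dB SPL.

67.04 dB SPL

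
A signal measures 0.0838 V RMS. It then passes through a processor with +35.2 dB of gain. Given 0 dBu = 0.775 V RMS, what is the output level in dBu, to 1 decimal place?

Input level: 20·log₁₀(0.0838/0.775) = -19.32 dBu.
Output: -19.32 + 35.2 = +15.9 dBu.

+15.9 dBu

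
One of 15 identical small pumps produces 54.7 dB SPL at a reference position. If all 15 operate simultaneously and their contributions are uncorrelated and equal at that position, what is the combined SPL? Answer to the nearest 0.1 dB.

15 equal incoherent sources raise the level by 10·log₁₀(15) = 11.76 dB.
L_total = 54.7 + 11.76 = 66.5 dB SPL.

66.5 dB SPL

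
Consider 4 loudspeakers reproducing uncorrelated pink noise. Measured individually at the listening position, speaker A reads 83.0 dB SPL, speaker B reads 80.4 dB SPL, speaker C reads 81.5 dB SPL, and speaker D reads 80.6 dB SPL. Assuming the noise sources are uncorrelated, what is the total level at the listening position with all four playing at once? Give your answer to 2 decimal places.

Incoherent sources sum as intensities:
L_total = 10·log₁₀(10^(83.0/10) + 10^(80.4/10) + 10^(81.5/10) + 10^(80.6/10)) = 10·log₁₀(565200000) = 87.52 dB SPL.

87.52 dB SPL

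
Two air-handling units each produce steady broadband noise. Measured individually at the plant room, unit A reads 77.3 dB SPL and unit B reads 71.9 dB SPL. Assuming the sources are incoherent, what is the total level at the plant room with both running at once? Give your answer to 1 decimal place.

78.4 dB SPL

Incoherent sources sum as intensities:
L_total = 10·log₁₀(10^(77.3/10) + 10^(71.9/10)) = 10·log₁₀(69190000) = 78.4 dB SPL.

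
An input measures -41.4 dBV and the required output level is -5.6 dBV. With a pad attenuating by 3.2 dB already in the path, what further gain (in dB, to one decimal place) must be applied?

39.0 dB

The required make-up gain is the shortfall in the dB sum.
G = -5.6 − (-41.4) + 3.2 = 39.0 dB.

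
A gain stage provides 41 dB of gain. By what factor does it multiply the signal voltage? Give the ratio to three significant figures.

Voltage ratio = 10^(dB/20).
10^(41/20) = 10^(2.050) = 112.

112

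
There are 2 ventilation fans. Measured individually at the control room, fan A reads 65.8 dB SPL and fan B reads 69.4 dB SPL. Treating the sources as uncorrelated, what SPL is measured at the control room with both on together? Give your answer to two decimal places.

Incoherent sources sum as intensities:
L_total = 10·log₁₀(10^(65.8/10) + 10^(69.4/10)) = 10·log₁₀(12510000) = 70.97 dB SPL.

70.97 dB SPL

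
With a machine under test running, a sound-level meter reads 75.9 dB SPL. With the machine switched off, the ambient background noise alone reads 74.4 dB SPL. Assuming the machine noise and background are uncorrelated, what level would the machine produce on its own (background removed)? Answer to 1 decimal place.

70.6 dB SPL

Subtract intensities: L_src = 10·log₁₀(10^(L_total/10) − 10^(L_bg/10)).
L_src = 10·log₁₀(10^(75.9/10) − 10^(74.4/10)) = 10·log₁₀(11360000) = 70.6 dB SPL.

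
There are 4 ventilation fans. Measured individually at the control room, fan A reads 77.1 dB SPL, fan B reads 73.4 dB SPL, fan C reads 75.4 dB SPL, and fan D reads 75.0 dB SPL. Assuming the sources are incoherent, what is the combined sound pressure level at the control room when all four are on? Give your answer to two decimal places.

Uncorrelated sources add in intensity (power), not in dB.
L_total = 10·log₁₀(10^(77.1/10) + 10^(73.4/10) + 10^(75.4/10) + 10^(75.0/10)) = 10·log₁₀(139500000) = 81.44 dB SPL.

81.44 dB SPL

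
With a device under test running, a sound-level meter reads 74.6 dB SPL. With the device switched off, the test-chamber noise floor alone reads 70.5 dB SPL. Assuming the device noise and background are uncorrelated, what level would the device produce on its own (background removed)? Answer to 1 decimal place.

Background correction is a power subtraction:
L_src = 10·log₁₀(10^(74.6/10) − 10^(70.5/10)) = 10·log₁₀(17620000) = 72.5 dB SPL.

72.5 dB SPL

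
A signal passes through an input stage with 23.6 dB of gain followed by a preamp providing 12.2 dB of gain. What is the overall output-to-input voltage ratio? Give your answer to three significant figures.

Net gain = 23.6 + 12.2 = 35.8 dB.
Voltage ratio = 10^(35.8/20) = 61.7.

61.7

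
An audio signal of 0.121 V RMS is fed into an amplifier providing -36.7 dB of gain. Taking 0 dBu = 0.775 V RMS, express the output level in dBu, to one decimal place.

Input level: 20·log₁₀(0.121/0.775) = -16.13 dBu.
Output: -16.13 − 36.7 = -52.8 dBu.

-52.8 dBu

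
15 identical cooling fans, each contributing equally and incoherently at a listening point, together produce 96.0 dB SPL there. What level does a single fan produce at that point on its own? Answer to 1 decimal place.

84.2 dB SPL

15 equal incoherent sources add 10·log₁₀(15) = 11.76 dB over one source.
L_one = 96.0 − 11.76 = 84.2 dB SPL.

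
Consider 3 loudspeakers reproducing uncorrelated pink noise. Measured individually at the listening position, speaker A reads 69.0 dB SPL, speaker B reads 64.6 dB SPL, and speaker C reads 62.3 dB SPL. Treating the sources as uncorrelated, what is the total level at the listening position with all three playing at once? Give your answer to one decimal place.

Add the sources as powers (linear), then convert back to dB:
L_total = 10·log₁₀(10^(69.0/10) + 10^(64.6/10) + 10^(62.3/10)) = 10·log₁₀(12530000) = 71.0 dB SPL.

71.0 dB SPL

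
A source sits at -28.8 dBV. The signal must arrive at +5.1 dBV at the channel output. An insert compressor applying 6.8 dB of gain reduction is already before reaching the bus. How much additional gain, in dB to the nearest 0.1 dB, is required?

40.7 dB

The required make-up gain is the shortfall in the dB sum.
G = +5.1 − (-28.8) + 6.8 = 40.7 dB.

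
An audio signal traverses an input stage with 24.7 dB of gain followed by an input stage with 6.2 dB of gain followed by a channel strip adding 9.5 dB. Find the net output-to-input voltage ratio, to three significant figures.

105

Net gain = 24.7 + 6.2 + 9.5 = 40.4 dB.
Voltage ratio = 10^(40.4/20) = 105.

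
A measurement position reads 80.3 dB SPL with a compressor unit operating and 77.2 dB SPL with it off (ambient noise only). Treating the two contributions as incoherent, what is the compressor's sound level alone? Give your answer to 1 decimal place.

77.4 dB SPL

Subtract intensities: L_src = 10·log₁₀(10^(L_total/10) − 10^(L_bg/10)).
L_src = 10·log₁₀(10^(80.3/10) − 10^(77.2/10)) = 10·log₁₀(54670000) = 77.4 dB SPL.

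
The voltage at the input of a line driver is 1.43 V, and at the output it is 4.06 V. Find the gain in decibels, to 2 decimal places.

For a voltage ratio, dB = 20·log₁₀(V₂/V₁).
20·log₁₀(4.06/1.43) = 20·log₁₀(2.839) = 9.06 dB.

9.06 dB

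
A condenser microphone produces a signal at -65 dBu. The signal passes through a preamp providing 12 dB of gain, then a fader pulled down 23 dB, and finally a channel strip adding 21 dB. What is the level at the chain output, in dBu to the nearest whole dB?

-55 dBu

Cascaded gains and losses add directly in dB.
-65 + 12 − 23 + 21 = -55 dBu.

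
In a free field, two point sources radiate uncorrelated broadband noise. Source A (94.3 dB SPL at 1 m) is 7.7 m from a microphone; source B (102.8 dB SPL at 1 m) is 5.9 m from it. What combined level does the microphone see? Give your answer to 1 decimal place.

At the listener: L_A = 94.3 − 20·log₁₀(7.7) = 76.57 dB; L_B = 102.8 − 20·log₁₀(5.9) = 87.38 dB.
Combined: 10·log₁₀(10^(76.57/10)+10^(87.38/10)) = 87.7 dB SPL.

87.7 dB SPL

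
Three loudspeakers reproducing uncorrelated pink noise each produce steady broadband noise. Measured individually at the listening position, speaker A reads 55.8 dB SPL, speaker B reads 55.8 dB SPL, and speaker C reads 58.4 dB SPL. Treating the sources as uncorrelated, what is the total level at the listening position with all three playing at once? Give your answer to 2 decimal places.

Incoherent sources sum as intensities:
L_total = 10·log₁₀(10^(55.8/10) + 10^(55.8/10) + 10^(58.4/10)) = 10·log₁₀(1452000) = 61.62 dB SPL.

61.62 dB SPL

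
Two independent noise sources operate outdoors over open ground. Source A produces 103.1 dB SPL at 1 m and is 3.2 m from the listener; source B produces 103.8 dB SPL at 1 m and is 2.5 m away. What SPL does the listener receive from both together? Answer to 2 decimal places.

97.66 dB SPL

At the listener: L_A = 103.1 − 20·log₁₀(3.2) = 92.997 dB; L_B = 103.8 − 20·log₁₀(2.5) = 95.841 dB.
Combined: 10·log₁₀(10^(92.997/10)+10^(95.841/10)) = 97.66 dB SPL.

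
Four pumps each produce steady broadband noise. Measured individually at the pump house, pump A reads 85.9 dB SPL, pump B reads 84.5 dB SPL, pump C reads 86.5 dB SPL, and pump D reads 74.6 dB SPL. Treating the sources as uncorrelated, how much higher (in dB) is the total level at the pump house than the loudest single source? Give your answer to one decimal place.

Add the sources as powers (linear), then convert back to dB:
L_total = 10·log₁₀(10^(85.9/10) + 10^(84.5/10) + 10^(86.5/10) + 10^(74.6/10)) = 90.59 dB SPL.
Excess over the loudest (86.5 dB): 90.59 − 86.5 = 4.1 dB.

4.1 dB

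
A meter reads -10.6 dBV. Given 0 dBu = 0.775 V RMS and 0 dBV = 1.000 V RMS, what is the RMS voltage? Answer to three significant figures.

V = 1.000 V × 10^(-10.6/20).
= 1.000 × 0.2951 = 0.295 V.

0.295 V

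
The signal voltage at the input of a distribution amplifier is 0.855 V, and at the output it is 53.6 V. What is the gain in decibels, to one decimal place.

Voltage ratio → dB uses the 20·log₁₀ form:
20·log₁₀(53.6/0.855) = 20·log₁₀(62.69) = 35.9 dB.

35.9 dB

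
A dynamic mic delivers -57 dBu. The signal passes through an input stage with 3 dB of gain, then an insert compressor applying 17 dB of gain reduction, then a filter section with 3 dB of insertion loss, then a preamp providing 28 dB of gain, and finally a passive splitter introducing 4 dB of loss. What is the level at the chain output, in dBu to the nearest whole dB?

In dB, series stages simply add:
-57 + 3 − 17 − 3 + 28 − 4 = -50 dBu.

-50 dBu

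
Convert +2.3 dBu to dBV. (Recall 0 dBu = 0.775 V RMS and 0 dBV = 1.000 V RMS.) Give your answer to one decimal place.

+0.1 dBV

The offset between the scales is 20·log₁₀(0.775/1.000) = −2.214 dB.
So dBV = +2.3 − 2.214 = +0.1 dBV.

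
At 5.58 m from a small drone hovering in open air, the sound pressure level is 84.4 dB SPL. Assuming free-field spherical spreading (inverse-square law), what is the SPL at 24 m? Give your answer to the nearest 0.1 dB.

For a point source in a free field, ΔL = −20·log₁₀(d₂/d₁).
ΔL = −20·log₁₀(24/5.58) = -12.67 dB, so L₂ = 84.4 + (-12.67) = 71.7 dB SPL.

71.7 dB SPL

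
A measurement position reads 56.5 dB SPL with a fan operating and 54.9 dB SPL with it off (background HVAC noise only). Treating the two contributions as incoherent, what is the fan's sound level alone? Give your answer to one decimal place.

Background correction is a power subtraction:
L_src = 10·log₁₀(10^(56.5/10) − 10^(54.9/10)) = 10·log₁₀(137700) = 51.4 dB SPL.

51.4 dB SPL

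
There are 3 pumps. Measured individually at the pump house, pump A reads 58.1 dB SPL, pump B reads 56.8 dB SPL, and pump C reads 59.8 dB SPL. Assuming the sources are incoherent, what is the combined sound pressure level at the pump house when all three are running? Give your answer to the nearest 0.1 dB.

63.2 dB SPL

Uncorrelated sources add in intensity (power), not in dB.
L_total = 10·log₁₀(10^(58.1/10) + 10^(56.8/10) + 10^(59.8/10)) = 10·log₁₀(2079000) = 63.2 dB SPL.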